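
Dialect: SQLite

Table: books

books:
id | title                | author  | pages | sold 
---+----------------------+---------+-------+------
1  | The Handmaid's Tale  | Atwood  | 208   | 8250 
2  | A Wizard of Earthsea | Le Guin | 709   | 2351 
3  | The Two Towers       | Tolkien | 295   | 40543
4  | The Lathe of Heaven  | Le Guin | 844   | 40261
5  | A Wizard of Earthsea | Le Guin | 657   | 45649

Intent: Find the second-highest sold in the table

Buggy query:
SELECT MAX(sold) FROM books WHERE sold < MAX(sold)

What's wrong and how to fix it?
Bug: MAX(sold) on the right of the comparison is an aggregate-in-WHERE error

Fix: Put the inner MAX in a scalar subquery

Corrected query:
SELECT MAX(sold) FROM books WHERE sold < (SELECT MAX(sold) FROM books)

Result:
MAX(sold)
---------
40543    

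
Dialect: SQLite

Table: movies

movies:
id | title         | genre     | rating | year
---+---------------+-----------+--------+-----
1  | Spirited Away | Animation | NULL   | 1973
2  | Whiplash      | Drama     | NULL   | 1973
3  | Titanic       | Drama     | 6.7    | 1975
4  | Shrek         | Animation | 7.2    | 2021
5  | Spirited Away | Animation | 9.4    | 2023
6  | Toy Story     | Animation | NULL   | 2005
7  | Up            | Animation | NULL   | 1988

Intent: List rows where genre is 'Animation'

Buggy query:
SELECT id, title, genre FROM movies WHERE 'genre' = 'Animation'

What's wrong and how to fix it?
Bug: 'genre' in single quotes is a string literal, not the column; the comparison is literal-vs-literal and never true

Fix: Reference the column as genre without single quotes

Corrected query:
SELECT id, title, genre FROM movies WHERE genre = 'Animation'

Result:
id | title         | genre    
---+---------------+----------
1  | Spirited Away | Animation
4  | Shrek         | Animation
5  | Spirited Away | Animation
6  | Toy Story     | Animation
7  | Up            | Animation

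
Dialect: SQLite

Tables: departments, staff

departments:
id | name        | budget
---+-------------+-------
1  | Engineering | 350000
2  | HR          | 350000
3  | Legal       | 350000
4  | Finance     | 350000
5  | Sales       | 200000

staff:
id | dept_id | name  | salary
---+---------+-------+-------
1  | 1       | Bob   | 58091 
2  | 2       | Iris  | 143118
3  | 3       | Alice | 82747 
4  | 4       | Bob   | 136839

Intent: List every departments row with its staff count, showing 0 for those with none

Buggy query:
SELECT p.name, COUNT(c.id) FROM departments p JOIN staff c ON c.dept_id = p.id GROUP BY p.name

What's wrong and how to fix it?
Bug: An inner join excludes parents with zero children

Fix: Use LEFT JOIN so parents without children still appear (COUNT(c.id) gives 0)

Corrected query:
SELECT p.name, COUNT(c.id) FROM departments p LEFT JOIN staff c ON c.dept_id = p.id GROUP BY p.name

Result:
name        | COUNT(c.id)
------------+------------
Engineering | 1          
Finance     | 1          
HR          | 1          
Legal       | 1          
Sales       | 0          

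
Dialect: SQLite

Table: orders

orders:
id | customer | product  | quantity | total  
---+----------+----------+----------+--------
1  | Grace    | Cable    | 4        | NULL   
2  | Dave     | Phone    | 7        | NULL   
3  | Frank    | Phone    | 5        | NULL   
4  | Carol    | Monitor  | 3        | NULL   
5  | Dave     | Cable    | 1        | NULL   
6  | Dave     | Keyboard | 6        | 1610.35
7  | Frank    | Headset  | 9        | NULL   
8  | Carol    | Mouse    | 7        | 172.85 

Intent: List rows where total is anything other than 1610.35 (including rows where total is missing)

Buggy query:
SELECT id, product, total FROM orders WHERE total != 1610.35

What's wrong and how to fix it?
Bug: 'total != 1610.35' is unknown when total is NULL, so NULL rows are silently excluded

Fix: Handle NULL separately with IS NULL alongside the inequality

Corrected query:
SELECT id, product, total FROM orders WHERE total != 1610.35 OR total IS NULL

Result:
id | product | total 
---+---------+-------
1  | Cable   | NULL  
2  | Phone   | NULL  
3  | Phone   | NULL  
4  | Monitor | NULL  
5  | Cable   | NULL  
7  | Headset | NULL  
8  | Mouse   | 172.85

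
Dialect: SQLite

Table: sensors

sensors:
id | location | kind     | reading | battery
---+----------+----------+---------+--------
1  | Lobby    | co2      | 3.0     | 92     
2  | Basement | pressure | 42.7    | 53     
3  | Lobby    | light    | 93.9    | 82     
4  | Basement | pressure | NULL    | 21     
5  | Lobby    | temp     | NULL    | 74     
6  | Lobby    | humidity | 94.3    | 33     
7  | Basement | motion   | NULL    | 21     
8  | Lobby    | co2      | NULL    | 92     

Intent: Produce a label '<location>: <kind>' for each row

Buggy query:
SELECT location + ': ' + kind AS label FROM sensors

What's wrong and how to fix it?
Bug: '+' is numeric addition; on text columns SQLite converts them to 0 instead of concatenating

Fix: Use the || operator for string concatenation

Corrected query:
SELECT location || ': ' || kind AS label FROM sensors

Result:
label             
------------------
Lobby: co2        
Basement: pressure
Lobby: light      
Basement: pressure
Lobby: temp       
Lobby: humidity   
Basement: motion  
Lobby: co2        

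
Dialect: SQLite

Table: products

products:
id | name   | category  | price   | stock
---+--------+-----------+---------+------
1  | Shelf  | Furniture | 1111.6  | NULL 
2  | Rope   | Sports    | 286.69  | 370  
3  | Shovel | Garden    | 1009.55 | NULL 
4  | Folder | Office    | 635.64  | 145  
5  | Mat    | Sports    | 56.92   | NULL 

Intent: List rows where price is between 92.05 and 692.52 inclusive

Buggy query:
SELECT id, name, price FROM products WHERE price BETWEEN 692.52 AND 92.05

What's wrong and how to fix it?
Bug: BETWEEN expects the lower bound first; with 692.52 AND 92.05 the range is empty

Fix: Swap the bounds so the smaller value comes first

Corrected query:
SELECT id, name, price FROM products WHERE price BETWEEN 92.05 AND 692.52

Result:
id | name   | price 
---+--------+-------
2  | Rope   | 286.69
4  | Folder | 635.64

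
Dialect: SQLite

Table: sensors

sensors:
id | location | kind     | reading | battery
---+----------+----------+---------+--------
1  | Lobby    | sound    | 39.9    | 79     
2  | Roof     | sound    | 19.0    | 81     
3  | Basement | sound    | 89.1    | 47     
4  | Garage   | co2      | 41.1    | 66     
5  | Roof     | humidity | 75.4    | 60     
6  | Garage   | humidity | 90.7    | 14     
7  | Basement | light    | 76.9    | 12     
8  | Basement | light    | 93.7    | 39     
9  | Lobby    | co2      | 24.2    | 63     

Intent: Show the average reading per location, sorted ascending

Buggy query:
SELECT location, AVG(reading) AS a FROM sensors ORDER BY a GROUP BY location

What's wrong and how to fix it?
Bug: ORDER BY appears before GROUP BY; SQL clause order requires GROUP BY first

Fix: Reorder: SELECT … FROM … GROUP BY … ORDER BY …

Corrected query:
SELECT location, AVG(reading) AS a FROM sensors GROUP BY location ORDER BY a

Result:
location | a        
---------+----------
Lobby    | 32.05    
Roof     | 47.2     
Garage   | 65.9     
Basement | 86.566667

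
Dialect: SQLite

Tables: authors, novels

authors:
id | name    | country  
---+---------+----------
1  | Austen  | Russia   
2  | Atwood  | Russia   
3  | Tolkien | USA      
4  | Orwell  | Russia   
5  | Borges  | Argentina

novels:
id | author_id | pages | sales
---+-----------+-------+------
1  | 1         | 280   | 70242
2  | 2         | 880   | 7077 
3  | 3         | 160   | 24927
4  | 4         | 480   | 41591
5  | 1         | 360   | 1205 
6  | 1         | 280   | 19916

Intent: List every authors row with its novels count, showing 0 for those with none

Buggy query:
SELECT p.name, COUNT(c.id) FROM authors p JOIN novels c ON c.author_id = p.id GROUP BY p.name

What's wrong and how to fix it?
Bug: An inner join excludes parents with zero children

Fix: Switch to LEFT JOIN to retain unmatched parent rows

Corrected query:
SELECT p.name, COUNT(c.id) FROM authors p LEFT JOIN novels c ON c.author_id = p.id GROUP BY p.name

Result:
name    | COUNT(c.id)
--------+------------
Atwood  | 1          
Austen  | 3          
Borges  | 0          
Orwell  | 1          
Tolkien | 1          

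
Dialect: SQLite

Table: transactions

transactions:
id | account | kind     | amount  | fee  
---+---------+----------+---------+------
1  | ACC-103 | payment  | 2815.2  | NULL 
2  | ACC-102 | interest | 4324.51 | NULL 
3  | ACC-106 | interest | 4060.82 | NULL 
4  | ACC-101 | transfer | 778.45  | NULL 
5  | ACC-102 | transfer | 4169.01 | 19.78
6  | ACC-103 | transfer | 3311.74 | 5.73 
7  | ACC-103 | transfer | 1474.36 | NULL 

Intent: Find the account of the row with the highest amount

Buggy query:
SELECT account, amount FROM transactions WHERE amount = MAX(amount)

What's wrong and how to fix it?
Bug: MAX(amount) is an aggregate and cannot be used directly in WHERE

Fix: Use a subquery: WHERE amount = (SELECT MAX(amount) FROM transactions)

Corrected query:
SELECT account, amount FROM transactions WHERE amount = (SELECT MAX(amount) FROM transactions)

Result:
account | amount 
--------+--------
ACC-102 | 4324.51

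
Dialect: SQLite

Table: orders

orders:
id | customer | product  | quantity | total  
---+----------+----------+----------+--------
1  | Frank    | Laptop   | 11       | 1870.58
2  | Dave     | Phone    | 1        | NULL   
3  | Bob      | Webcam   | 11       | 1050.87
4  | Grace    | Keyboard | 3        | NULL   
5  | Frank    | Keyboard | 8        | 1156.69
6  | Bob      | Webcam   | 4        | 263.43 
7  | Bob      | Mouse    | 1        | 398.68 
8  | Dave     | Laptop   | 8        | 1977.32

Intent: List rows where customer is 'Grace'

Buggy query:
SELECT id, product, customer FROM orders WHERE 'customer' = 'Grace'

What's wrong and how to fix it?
Bug: 'customer' in single quotes is a string literal, not the column; the comparison is literal-vs-literal and never true

Fix: Remove the quotes around the column name (or use double quotes for an identifier)

Corrected query:
SELECT id, product, customer FROM orders WHERE customer = 'Grace'

Result:
id | product  | customer
---+----------+---------
4  | Keyboard | Grace   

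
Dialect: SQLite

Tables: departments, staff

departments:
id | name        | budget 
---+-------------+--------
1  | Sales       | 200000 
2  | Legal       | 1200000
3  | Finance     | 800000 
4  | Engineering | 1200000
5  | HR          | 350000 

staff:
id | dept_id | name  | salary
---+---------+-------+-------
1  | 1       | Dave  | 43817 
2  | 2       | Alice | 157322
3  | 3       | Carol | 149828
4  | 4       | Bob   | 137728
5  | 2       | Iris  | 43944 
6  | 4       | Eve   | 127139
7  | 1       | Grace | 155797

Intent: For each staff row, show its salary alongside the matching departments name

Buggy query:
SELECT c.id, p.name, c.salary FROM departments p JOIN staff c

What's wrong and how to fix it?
Bug: Missing join condition: each staff row is matched to all departments rows instead of just its own

Fix: Specify the join condition linking the foreign key to the parent id

Corrected query:
SELECT c.id, p.name, c.salary FROM departments p JOIN staff c ON c.dept_id = p.id

Result:
id | name        | salary
---+-------------+-------
1  | Sales       | 43817 
2  | Legal       | 157322
3  | Finance     | 149828
4  | Engineering | 137728
5  | Legal       | 43944 
6  | Engineering | 127139
7  | Sales       | 155797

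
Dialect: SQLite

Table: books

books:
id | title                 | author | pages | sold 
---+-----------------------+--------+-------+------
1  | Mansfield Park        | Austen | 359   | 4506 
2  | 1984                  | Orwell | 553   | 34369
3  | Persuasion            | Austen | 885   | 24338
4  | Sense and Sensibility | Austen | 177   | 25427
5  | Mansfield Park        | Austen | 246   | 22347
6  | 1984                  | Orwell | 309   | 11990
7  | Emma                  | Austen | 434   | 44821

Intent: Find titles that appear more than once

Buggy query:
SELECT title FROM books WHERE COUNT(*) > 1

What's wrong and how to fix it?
Bug: COUNT(*) is an aggregate and cannot be used in WHERE

Fix: Group first, then use HAVING for the count condition

Corrected query:
SELECT title FROM books GROUP BY title HAVING COUNT(*) > 1

Result:
title         
--------------
1984          
Mansfield Park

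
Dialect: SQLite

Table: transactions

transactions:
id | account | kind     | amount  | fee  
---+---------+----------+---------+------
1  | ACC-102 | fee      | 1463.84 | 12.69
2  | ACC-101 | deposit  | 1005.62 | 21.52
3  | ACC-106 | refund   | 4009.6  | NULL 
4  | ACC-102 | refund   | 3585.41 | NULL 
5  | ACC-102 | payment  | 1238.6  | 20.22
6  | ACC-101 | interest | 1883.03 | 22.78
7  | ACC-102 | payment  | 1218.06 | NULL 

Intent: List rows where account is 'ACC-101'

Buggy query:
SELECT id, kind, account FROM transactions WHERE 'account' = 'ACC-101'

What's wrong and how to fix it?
Bug: 'account' in single quotes is a string literal, not the column; the comparison is literal-vs-literal and never true

Fix: Remove the quotes around the column name (or use double quotes for an identifier)

Corrected query:
SELECT id, kind, account FROM transactions WHERE account = 'ACC-101'

Result:
id | kind     | account
---+----------+--------
2  | deposit  | ACC-101
6  | interest | ACC-101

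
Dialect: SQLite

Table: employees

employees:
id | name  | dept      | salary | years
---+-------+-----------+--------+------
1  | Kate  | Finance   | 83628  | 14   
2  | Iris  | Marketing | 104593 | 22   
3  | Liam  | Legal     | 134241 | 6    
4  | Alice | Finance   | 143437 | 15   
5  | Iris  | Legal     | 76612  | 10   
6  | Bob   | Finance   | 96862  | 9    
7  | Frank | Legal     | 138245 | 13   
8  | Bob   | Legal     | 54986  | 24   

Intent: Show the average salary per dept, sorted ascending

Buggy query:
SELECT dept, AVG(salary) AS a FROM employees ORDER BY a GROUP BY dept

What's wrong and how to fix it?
Bug: GROUP BY must precede ORDER BY

Fix: Reorder: SELECT … FROM … GROUP BY … ORDER BY …

Corrected query:
SELECT dept, AVG(salary) AS a FROM employees GROUP BY dept ORDER BY a

Result:
dept      | a            
----------+--------------
Legal     | 101021       
Marketing | 104593       
Finance   | 107975.666667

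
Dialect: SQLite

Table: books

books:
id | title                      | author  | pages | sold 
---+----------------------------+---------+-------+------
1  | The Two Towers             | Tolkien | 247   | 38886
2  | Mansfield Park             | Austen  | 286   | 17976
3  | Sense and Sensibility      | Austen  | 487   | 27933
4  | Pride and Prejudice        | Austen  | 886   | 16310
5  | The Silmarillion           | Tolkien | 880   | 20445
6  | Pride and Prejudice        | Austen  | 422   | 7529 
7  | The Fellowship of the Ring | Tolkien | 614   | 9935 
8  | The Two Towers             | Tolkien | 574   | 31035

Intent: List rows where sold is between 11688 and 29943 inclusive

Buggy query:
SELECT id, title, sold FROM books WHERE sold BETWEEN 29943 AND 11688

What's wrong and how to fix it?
Bug: BETWEEN expects the lower bound first; with 29943 AND 11688 the range is empty

Fix: Write BETWEEN 11688 AND 29943

Corrected query:
SELECT id, title, sold FROM books WHERE sold BETWEEN 11688 AND 29943

Result:
id | title                 | sold 
---+-----------------------+------
2  | Mansfield Park        | 17976
3  | Sense and Sensibility | 27933
4  | Pride and Prejudice   | 16310
5  | The Silmarillion      | 20445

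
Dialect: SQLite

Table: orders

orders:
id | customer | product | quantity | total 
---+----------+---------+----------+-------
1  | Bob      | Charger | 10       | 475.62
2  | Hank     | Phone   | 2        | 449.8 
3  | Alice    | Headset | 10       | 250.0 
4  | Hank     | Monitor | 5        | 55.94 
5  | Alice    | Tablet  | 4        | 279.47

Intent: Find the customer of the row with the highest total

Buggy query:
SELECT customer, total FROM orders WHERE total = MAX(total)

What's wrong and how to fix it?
Bug: MAX(total) is an aggregate and cannot be used directly in WHERE

Fix: Use a subquery: WHERE total = (SELECT MAX(total) FROM orders)

Corrected query:
SELECT customer, total FROM orders WHERE total = (SELECT MAX(total) FROM orders)

Result:
customer | total 
---------+-------
Bob      | 475.62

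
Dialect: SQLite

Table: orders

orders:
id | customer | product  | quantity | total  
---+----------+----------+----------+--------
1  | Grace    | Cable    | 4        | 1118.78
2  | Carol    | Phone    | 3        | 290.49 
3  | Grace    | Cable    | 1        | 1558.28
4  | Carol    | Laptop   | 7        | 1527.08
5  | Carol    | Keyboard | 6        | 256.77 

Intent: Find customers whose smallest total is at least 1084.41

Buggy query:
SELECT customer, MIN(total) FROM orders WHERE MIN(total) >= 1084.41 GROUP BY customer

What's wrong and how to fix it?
Bug: Aggregates like MIN are computed per group after WHERE runs

Fix: Replace WHERE with HAVING after the GROUP BY

Corrected query:
SELECT customer, MIN(total) FROM orders GROUP BY customer HAVING MIN(total) >= 1084.41

Result:
customer | MIN(total)
---------+-----------
Grace    | 1118.78   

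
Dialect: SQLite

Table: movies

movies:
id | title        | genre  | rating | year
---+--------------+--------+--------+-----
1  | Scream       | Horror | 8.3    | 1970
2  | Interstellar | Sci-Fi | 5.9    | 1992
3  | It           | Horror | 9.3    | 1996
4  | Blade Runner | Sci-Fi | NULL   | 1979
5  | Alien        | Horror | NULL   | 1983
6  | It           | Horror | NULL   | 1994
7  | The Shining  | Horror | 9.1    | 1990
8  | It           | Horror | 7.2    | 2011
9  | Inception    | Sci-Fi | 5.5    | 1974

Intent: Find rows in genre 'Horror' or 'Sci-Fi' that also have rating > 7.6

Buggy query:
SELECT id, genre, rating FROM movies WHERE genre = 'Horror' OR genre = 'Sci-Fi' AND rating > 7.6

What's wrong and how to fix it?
Bug: AND binds tighter than OR, so this parses as genre = 'Horror' OR (genre = 'Sci-Fi' AND rating > 7.6)

Fix: Add parentheses around the OR so the AND applies to both alternatives

Corrected query:
SELECT id, genre, rating FROM movies WHERE (genre = 'Horror' OR genre = 'Sci-Fi') AND rating > 7.6

Result:
id | genre  | rating
---+--------+-------
1  | Horror | 8.3   
3  | Horror | 9.3   
7  | Horror | 9.1   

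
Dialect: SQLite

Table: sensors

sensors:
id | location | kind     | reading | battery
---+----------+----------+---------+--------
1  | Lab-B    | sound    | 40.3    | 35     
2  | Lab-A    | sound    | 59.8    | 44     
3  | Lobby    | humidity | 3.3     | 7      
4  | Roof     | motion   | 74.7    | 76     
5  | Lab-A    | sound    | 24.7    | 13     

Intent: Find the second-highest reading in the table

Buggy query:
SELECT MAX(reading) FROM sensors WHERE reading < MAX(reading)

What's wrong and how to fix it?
Bug: The inner MAX is an aggregate inside WHERE, which is not allowed

Fix: Compute the overall MAX in a subquery, then take MAX of rows below it

Corrected query:
SELECT MAX(reading) FROM sensors WHERE reading < (SELECT MAX(reading) FROM sensors)

Result:
MAX(reading)
------------
59.8        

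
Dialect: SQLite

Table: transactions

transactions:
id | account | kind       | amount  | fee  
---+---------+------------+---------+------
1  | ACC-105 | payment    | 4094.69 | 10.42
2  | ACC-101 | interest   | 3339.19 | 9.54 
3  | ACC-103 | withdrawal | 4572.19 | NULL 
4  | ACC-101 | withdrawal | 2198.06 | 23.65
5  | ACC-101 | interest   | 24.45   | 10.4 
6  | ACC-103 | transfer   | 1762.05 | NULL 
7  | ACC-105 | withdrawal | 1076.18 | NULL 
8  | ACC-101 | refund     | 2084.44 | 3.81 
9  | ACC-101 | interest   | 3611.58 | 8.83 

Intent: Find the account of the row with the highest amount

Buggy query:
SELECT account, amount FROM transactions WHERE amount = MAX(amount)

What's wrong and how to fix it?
Bug: MAX(amount) is an aggregate and cannot be used directly in WHERE

Fix: Use a subquery: WHERE amount = (SELECT MAX(amount) FROM transactions)

Corrected query:
SELECT account, amount FROM transactions WHERE amount = (SELECT MAX(amount) FROM transactions)

Result:
account | amount 
--------+--------
ACC-103 | 4572.19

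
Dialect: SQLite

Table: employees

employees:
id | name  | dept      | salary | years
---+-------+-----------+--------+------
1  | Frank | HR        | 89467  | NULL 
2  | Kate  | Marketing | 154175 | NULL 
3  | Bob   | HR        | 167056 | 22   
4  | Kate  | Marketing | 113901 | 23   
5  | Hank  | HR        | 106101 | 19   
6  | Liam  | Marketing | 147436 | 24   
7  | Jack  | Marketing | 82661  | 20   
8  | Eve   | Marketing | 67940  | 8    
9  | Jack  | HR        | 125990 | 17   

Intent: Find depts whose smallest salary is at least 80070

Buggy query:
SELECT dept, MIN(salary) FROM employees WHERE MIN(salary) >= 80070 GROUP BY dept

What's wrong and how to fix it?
Bug: Aggregates like MIN are computed per group after WHERE runs

Fix: Use HAVING for the per-group MIN condition

Corrected query:
SELECT dept, MIN(salary) FROM employees GROUP BY dept HAVING MIN(salary) >= 80070

Result:
dept | MIN(salary)
-----+------------
HR   | 89467      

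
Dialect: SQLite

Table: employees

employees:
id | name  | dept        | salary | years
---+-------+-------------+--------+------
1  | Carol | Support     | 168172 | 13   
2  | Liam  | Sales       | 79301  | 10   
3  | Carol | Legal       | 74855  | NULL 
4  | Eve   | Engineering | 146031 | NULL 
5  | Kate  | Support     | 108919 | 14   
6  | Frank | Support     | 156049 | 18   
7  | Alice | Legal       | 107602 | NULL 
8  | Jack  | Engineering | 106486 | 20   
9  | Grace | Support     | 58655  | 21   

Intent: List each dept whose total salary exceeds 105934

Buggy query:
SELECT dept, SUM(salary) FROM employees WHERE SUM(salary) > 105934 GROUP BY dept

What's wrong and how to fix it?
Bug: SUM(salary) is an aggregate, but WHERE filters rows before aggregation

Fix: Use HAVING (which filters groups after aggregation) instead of WHERE

Corrected query:
SELECT dept, SUM(salary) FROM employees GROUP BY dept HAVING SUM(salary) > 105934

Result:
dept        | SUM(salary)
------------+------------
Engineering | 252517     
Legal       | 182457     
Support     | 491795     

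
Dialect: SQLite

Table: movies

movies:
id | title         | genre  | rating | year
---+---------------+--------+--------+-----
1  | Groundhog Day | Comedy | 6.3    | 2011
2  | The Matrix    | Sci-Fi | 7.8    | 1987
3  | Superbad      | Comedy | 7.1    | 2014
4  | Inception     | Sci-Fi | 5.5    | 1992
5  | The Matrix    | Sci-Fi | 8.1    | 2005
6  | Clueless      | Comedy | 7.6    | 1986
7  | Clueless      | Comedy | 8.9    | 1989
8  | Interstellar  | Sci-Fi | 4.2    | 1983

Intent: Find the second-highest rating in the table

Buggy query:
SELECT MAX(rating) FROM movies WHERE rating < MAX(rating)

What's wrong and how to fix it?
Bug: MAX(rating) on the right of the comparison is an aggregate-in-WHERE error

Fix: Put the inner MAX in a scalar subquery

Corrected query:
SELECT MAX(rating) FROM movies WHERE rating < (SELECT MAX(rating) FROM movies)

Result:
MAX(rating)
-----------
8.1        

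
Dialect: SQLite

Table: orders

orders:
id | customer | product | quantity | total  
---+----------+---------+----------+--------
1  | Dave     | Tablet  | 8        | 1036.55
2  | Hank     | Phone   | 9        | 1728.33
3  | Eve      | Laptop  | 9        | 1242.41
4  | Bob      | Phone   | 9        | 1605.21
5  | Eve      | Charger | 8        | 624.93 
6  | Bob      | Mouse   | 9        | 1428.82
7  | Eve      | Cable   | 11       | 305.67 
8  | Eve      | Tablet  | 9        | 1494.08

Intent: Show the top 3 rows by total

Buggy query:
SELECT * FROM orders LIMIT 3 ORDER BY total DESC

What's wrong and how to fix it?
Bug: ORDER BY cannot follow LIMIT; LIMIT is the final clause

Fix: Sort with ORDER BY, then apply LIMIT

Corrected query:
SELECT * FROM orders ORDER BY total DESC LIMIT 3

Result:
id | customer | product | quantity | total  
---+----------+---------+----------+--------
2  | Hank     | Phone   | 9        | 1728.33
4  | Bob      | Phone   | 9        | 1605.21
8  | Eve      | Tablet  | 9        | 1494.08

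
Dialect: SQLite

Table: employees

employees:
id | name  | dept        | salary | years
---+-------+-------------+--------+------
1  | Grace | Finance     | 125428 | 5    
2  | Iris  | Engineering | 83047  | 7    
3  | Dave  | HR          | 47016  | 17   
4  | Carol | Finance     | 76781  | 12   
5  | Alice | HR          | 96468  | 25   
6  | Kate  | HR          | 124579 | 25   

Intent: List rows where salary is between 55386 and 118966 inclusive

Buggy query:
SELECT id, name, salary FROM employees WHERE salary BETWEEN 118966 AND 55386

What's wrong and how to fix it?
Bug: The bounds are reversed; BETWEEN a AND b requires a <= b to match anything

Fix: Write BETWEEN 55386 AND 118966

Corrected query:
SELECT id, name, salary FROM employees WHERE salary BETWEEN 55386 AND 118966

Result:
id | name  | salary
---+-------+-------
2  | Iris  | 83047 
4  | Carol | 76781 
5  | Alice | 96468 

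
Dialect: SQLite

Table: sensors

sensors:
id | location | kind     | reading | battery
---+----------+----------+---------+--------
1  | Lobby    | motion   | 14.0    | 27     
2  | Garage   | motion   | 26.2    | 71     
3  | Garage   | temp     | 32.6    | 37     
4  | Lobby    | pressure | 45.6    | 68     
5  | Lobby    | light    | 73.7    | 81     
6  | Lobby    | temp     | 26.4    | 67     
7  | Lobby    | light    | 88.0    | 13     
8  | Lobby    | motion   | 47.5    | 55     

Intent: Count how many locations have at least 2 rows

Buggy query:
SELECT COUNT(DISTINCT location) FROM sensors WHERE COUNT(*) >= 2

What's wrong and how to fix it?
Bug: COUNT(*) cannot appear in WHERE; the per-group count doesn't exist yet

Fix: Group first with HAVING COUNT(*) >= 2, then COUNT the resulting groups

Corrected query:
SELECT COUNT(*) FROM (SELECT location FROM sensors GROUP BY location HAVING COUNT(*) >= 2)

Result:
COUNT(*)
--------
2       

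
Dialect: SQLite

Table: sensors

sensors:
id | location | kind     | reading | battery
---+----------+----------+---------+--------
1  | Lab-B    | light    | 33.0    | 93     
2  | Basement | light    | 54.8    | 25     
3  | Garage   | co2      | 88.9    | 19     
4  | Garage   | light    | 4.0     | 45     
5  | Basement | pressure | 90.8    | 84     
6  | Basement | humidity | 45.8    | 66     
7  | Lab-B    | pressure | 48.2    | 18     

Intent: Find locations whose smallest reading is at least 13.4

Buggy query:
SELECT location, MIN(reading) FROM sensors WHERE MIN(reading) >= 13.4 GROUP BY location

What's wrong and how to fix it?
Bug: Aggregates like MIN are computed per group after WHERE runs

Fix: Use HAVING for the per-group MIN condition

Corrected query:
SELECT location, MIN(reading) FROM sensors GROUP BY location HAVING MIN(reading) >= 13.4

Result:
location | MIN(reading)
---------+-------------
Basement | 45.8        
Lab-B    | 33          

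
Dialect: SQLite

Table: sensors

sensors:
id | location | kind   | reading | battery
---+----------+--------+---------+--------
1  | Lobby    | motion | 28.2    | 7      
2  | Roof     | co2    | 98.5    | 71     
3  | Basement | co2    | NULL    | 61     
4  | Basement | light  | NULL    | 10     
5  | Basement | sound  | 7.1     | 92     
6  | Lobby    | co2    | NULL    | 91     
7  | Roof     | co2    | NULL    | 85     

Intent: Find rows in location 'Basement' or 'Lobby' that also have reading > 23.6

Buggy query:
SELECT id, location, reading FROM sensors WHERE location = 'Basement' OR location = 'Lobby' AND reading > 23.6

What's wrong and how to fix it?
Bug: Without parentheses, AND is evaluated before OR, so the reading filter only applies to the 'Lobby' branch

Fix: Add parentheses around the OR so the AND applies to both alternatives

Corrected query:
SELECT id, location, reading FROM sensors WHERE (location = 'Basement' OR location = 'Lobby') AND reading > 23.6

Result:
id | location | reading
---+----------+--------
1  | Lobby    | 28.2   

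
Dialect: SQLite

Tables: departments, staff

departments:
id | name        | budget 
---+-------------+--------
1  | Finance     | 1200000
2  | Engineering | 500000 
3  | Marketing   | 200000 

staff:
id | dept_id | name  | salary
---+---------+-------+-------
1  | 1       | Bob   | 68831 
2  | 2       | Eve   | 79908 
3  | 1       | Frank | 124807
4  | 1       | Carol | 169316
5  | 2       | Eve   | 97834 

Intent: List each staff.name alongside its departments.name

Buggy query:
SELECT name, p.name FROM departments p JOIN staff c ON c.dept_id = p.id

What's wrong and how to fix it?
Bug: 'name' exists in both joined tables, so the database can't tell which one is meant

Fix: Qualify the column with its table alias (c.name)

Corrected query:
SELECT c.name, p.name FROM departments p JOIN staff c ON c.dept_id = p.id

Result:
name  | name       
------+------------
Bob   | Finance    
Eve   | Engineering
Frank | Finance    
Carol | Finance    
Eve   | Engineering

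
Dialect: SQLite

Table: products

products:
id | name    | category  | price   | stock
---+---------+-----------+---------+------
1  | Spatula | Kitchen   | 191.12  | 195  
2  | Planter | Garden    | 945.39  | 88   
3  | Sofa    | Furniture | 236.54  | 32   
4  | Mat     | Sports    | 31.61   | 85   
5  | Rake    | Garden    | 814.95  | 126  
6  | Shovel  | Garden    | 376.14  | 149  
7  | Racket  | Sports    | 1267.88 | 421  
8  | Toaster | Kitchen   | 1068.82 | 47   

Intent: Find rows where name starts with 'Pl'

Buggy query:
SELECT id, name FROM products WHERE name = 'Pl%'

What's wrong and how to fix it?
Bug: '=' compares the literal string including the % character; pattern matching needs LIKE

Fix: Replace '=' with LIKE so 'Pl%' is treated as a pattern

Corrected query:
SELECT id, name FROM products WHERE name LIKE 'Pl%'

Result:
id | name   
---+--------
2  | Planter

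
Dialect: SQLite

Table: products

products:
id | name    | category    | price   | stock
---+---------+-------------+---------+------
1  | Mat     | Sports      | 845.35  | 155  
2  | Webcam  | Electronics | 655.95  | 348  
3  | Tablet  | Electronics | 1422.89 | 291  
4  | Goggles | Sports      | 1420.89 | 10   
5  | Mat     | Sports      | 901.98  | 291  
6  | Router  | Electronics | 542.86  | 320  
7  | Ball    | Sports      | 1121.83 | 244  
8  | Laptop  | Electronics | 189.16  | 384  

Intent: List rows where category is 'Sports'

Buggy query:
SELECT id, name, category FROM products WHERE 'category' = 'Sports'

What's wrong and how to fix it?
Bug: 'category' in single quotes is a string literal, not the column; the comparison is literal-vs-literal and never true

Fix: Reference the column as category without single quotes

Corrected query:
SELECT id, name, category FROM products WHERE category = 'Sports'

Result:
id | name    | category
---+---------+---------
1  | Mat     | Sports  
4  | Goggles | Sports  
5  | Mat     | Sports  
7  | Ball    | Sports  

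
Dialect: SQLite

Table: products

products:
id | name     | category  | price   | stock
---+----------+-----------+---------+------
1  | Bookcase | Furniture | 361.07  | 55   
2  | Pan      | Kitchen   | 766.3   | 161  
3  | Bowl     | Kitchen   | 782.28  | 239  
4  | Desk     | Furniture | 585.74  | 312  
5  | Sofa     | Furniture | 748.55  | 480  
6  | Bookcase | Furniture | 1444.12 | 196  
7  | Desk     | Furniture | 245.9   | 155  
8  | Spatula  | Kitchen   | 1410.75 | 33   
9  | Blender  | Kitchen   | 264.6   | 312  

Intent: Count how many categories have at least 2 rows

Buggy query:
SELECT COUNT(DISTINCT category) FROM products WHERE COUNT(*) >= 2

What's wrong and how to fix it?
Bug: COUNT(*) cannot appear in WHERE; the per-group count doesn't exist yet

Fix: Use a subquery that GROUPs and filters with HAVING, then count its rows

Corrected query:
SELECT COUNT(*) FROM (SELECT category FROM products GROUP BY category HAVING COUNT(*) >= 2)

Result:
COUNT(*)
--------
2       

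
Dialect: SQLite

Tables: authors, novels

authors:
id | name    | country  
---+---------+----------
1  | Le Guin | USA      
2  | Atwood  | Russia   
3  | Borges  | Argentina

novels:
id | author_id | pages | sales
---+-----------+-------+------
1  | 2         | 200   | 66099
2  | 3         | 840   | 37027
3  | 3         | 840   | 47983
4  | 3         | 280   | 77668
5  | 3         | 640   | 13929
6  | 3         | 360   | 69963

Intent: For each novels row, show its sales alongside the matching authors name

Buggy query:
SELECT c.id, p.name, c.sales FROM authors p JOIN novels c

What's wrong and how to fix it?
Bug: JOIN with no ON clause produces a cartesian product; every novels row pairs with every authors row

Fix: Add ON c.author_id = p.id to the JOIN

Corrected query:
SELECT c.id, p.name, c.sales FROM authors p JOIN novels c ON c.author_id = p.id

Result:
id | name   | sales
---+--------+------
1  | Atwood | 66099
2  | Borges | 37027
3  | Borges | 47983
4  | Borges | 77668
5  | Borges | 13929
6  | Borges | 69963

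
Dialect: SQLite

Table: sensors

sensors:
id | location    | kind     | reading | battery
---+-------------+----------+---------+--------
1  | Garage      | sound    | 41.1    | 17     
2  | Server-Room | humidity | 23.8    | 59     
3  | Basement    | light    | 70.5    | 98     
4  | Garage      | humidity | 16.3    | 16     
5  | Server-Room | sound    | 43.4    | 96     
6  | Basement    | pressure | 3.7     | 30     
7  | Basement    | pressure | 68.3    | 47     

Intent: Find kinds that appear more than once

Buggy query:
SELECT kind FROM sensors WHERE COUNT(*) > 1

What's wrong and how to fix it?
Bug: COUNT(*) is an aggregate and cannot be used in WHERE

Fix: Group first, then use HAVING for the count condition

Corrected query:
SELECT kind FROM sensors GROUP BY kind HAVING COUNT(*) > 1

Result:
kind    
--------
humidity
pressure
sound   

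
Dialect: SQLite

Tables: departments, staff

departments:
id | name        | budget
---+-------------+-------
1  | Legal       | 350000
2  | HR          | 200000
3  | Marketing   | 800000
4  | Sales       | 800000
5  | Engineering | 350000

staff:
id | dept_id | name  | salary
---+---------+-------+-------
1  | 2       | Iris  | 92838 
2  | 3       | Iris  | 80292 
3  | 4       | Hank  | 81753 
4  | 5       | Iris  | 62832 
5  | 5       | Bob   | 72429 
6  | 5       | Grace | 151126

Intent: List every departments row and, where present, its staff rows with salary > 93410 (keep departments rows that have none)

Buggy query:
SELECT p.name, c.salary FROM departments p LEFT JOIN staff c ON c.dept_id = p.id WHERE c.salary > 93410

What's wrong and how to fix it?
Bug: A WHERE condition on the right-hand table after LEFT JOIN drops unmatched parents

Fix: Put 'c.salary > 93410' in the JOIN's ON clause instead of WHERE

Corrected query:
SELECT p.name, c.salary FROM departments p LEFT JOIN staff c ON c.dept_id = p.id AND c.salary > 93410

Result:
name        | salary
------------+-------
Legal       | NULL  
HR          | NULL  
Marketing   | NULL  
Sales       | NULL  
Engineering | 151126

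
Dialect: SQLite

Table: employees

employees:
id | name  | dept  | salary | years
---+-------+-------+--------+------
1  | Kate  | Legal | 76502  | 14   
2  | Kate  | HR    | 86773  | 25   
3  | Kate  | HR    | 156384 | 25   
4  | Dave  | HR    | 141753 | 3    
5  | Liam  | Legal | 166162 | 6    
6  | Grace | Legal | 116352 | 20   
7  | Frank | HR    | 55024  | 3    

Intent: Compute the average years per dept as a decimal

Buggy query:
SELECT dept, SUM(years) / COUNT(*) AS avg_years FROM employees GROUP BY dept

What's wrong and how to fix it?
Bug: Both operands are integers, so '/' performs integer division and truncates

Fix: Cast one side to REAL so the division keeps the fractional part

Corrected query:
SELECT dept, SUM(years) * 1.0 / COUNT(*) AS avg_years FROM employees GROUP BY dept

Result:
dept  | avg_years
------+----------
HR    | 14       
Legal | 13.333333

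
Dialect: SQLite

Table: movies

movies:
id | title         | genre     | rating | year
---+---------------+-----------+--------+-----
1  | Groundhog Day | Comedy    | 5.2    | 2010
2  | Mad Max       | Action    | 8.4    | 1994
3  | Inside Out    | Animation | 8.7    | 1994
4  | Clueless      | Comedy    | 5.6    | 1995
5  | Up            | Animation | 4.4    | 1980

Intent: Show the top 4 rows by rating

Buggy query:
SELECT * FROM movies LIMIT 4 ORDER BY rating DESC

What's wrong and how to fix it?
Bug: ORDER BY cannot follow LIMIT; LIMIT is the final clause

Fix: Swap the clauses: ORDER BY first, then LIMIT

Corrected query:
SELECT * FROM movies ORDER BY rating DESC LIMIT 4

Result:
id | title         | genre     | rating | year
---+---------------+-----------+--------+-----
3  | Inside Out    | Animation | 8.7    | 1994
2  | Mad Max       | Action    | 8.4    | 1994
4  | Clueless      | Comedy    | 5.6    | 1995
1  | Groundhog Day | Comedy    | 5.2    | 2010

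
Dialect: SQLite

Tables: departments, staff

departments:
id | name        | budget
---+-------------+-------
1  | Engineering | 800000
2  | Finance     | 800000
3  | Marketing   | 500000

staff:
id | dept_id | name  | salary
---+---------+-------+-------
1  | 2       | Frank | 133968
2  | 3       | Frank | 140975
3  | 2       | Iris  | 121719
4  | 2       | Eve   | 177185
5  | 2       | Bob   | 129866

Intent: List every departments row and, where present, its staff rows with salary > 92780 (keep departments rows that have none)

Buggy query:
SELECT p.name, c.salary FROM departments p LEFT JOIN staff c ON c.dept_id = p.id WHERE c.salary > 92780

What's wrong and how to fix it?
Bug: A WHERE condition on the right-hand table after LEFT JOIN drops unmatched parents

Fix: Move the right-table condition into the ON clause so unmatched parents are kept

Corrected query:
SELECT p.name, c.salary FROM departments p LEFT JOIN staff c ON c.dept_id = p.id AND c.salary > 92780

Result:
name        | salary
------------+-------
Engineering | NULL  
Finance     | 121719
Finance     | 129866
Finance     | 133968
Finance     | 177185
Marketing   | 140975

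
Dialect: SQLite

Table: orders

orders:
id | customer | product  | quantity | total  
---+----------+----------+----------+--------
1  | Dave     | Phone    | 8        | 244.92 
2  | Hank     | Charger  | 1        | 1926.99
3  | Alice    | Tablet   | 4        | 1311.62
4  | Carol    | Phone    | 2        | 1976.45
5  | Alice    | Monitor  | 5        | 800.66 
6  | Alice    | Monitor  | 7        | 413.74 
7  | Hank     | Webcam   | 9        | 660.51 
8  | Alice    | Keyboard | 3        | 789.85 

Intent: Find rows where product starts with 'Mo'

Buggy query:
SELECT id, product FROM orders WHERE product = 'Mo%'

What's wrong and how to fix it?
Bug: Wildcards only work with LIKE; '=' treats '%' as a literal character

Fix: Replace '=' with LIKE so 'Mo%' is treated as a pattern

Corrected query:
SELECT id, product FROM orders WHERE product LIKE 'Mo%'

Result:
id | product
---+--------
5  | Monitor
6  | Monitor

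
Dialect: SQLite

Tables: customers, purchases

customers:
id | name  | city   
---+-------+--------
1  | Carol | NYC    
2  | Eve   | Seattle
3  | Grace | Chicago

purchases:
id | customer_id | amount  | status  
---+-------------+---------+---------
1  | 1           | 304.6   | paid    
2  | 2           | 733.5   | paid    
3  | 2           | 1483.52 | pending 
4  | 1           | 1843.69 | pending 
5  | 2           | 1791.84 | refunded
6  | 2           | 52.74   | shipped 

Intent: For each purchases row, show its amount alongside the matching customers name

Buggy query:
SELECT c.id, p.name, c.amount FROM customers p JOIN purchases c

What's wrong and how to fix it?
Bug: JOIN with no ON clause produces a cartesian product; every purchases row pairs with every customers row

Fix: Add ON c.customer_id = p.id to the JOIN

Corrected query:
SELECT c.id, p.name, c.amount FROM customers p JOIN purchases c ON c.customer_id = p.id

Result:
id | name  | amount 
---+-------+--------
1  | Carol | 304.6  
2  | Eve   | 733.5  
3  | Eve   | 1483.52
4  | Carol | 1843.69
5  | Eve   | 1791.84
6  | Eve   | 52.74  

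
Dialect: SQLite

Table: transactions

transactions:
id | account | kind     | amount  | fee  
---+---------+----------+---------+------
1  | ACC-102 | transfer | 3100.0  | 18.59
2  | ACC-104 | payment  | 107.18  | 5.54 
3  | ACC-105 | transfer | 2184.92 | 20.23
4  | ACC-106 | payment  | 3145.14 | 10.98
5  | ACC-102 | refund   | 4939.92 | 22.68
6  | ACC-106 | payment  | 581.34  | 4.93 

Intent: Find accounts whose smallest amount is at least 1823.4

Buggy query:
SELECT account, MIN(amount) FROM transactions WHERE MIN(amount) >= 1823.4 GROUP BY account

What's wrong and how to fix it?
Bug: Aggregates like MIN are computed per group after WHERE runs

Fix: Use HAVING for the per-group MIN condition

Corrected query:
SELECT account, MIN(amount) FROM transactions GROUP BY account HAVING MIN(amount) >= 1823.4

Result:
account | MIN(amount)
--------+------------
ACC-102 | 3100       
ACC-105 | 2184.92    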